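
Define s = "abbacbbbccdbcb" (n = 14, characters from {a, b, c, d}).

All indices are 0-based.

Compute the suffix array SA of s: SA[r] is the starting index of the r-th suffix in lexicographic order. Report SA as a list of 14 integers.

[0, 3, 13, 2, 1, 5, 6, 11, 7, 12, 4, 8, 9, 10]

sorted suffixes:
  #0 SA[0]=0  'abbacbbbccdbcb'
  #1 SA[1]=3  'acbbbccdbcb'
  #2 SA[2]=13  'b'
  #3 SA[3]=2  'bacbbbccdbcb'
  #4 SA[4]=1  'bbacbbbccdbcb'
  #5 SA[5]=5  'bbbccdbcb'
  #6 SA[6]=6  'bbccdbcb'
  #7 SA[7]=11  'bcb'
  #8 SA[8]=7  'bccdbcb'
  #9 SA[9]=12  'cb'
  #10 SA[10]=4  'cbbbccdbcb'
  #11 SA[11]=8  'ccdbcb'
  #12 SA[12]=9  'cdbcb'
  #13 SA[13]=10  'dbcb'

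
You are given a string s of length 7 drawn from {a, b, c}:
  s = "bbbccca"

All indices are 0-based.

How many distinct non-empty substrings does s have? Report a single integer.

22

sorted suffixes:
  #0 SA[0]=6  'a'
  #1 SA[1]=0  'bbbccca'
  #2 SA[2]=1  'bbccca'
  #3 SA[3]=2  'bccca'
  #4 SA[4]=5  'ca'
  #5 SA[5]=4  'cca'
  #6 SA[6]=3  'ccca'

SA = [6, 0, 1, 2, 5, 4, 3]
rank  pair      lcp
   1  s[6:],s[0:]  0  ''
   2  s[0:],s[1:]  2  'bb'
   3  s[1:],s[2:]  1  'b'
   4  s[2:],s[5:]  0  ''
   5  s[5:],s[4:]  1  'c'
   6  s[4:],s[3:]  2  'cc'

n(n+1)/2 = 7·8/2 = 28
Σ LCP = 0 + 0 + 2 + 1 + 0 + 1 + 2 = 6
distinct = 28 − 6 = 22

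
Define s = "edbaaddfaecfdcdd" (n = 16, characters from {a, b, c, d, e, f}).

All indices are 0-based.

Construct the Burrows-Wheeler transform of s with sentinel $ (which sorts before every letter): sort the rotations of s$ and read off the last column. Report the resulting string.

dbafddedefcada$dc

rank  rotation           last
    0  $edbaaddfaecfdcdd  d
    1  aaddfaecfdcdd$edb  b
    2  addfaecfdcdd$edba  a
    3  aecfdcdd$edbaaddf  f
    4  baaddfaecfdcdd$ed  d
    5  cdd$edbaaddfaecfd  d
    6  cfdcdd$edbaaddfae  e
    7  d$edbaaddfaecfdcd  d
    8  dbaaddfaecfdcdd$e  e
    9  dcdd$edbaaddfaecf  f
   10  dd$edbaaddfaecfdc  c
   11  ddfaecfdcdd$edbaa  a
   12  dfaecfdcdd$edbaad  d
   13  ecfdcdd$edbaaddfa  a
   14  edbaaddfaecfdcdd$  $
   15  faecfdcdd$edbaadd  d
   16  fdcdd$edbaaddfaec  c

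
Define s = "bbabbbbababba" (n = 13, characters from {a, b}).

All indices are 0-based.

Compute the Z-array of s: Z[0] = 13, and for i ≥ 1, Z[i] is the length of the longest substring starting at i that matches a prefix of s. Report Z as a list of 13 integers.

Z[0]=13
i=1: i≥r, start 0; Z[1]=1 grow→box=[1,2)
i=2: i≥r, start 0; Z[2]=0
i=3: i≥r, start 0; Z[3]=2 grow→box=[3,5)
i=4: min(r-i=1, Z[1]=1)=1; Z[4]=2 grow→box=[4,6)
i=5: min(r-i=1, Z[1]=1)=1; Z[5]=4 grow→box=[5,9)
i=6: min(r-i=3, Z[1]=1)=1; Z[6]=1
i=7: min(r-i=2, Z[2]=0)=0; Z[7]=0
i=8: min(r-i=1, Z[3]=2)=1; Z[8]=1
i=9: i≥r, start 0; Z[9]=0
i=10: i≥r, start 0; Z[10]=3 grow→box=[10,13)
i=11: min(r-i=2, Z[1]=1)=1; Z[11]=1
i=12: min(r-i=1, Z[2]=0)=0; Z[12]=0

[13, 1, 0, 2, 2, 4, 1, 0, 1, 0, 3, 1, 0]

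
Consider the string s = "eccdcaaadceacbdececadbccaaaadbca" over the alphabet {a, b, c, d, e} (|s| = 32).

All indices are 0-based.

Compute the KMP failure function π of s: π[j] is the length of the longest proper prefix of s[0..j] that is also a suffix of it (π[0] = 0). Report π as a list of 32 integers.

[0, 0, 0, 0, 0, 0, 0, 0, 0, 0, 1, 0, 0, 0, 0, 1, 2, 1, 2, 0, 0, 0, 0, 0, 0, 0, 0, 0, 0, 0, 0, 0]

π[0] = 0
j=1 s[j]='c': π[1]=0 (border '')
j=2 s[j]='c': π[2]=0 (border '')
j=3 s[j]='d': π[3]=0 (border '')
j=4 s[j]='c': π[4]=0 (border '')
j=5 s[j]='a': π[5]=0 (border '')
j=6 s[j]='a': π[6]=0 (border '')
j=7 s[j]='a': π[7]=0 (border '')
j=8 s[j]='d': π[8]=0 (border '')
j=9 s[j]='c': π[9]=0 (border '')
j=10 s[j]='e': π[10]=1 (border 'e')
j=11 s[j]='a': k: 1→0; π[11]=0 (border '')
j=12 s[j]='c': π[12]=0 (border '')
j=13 s[j]='b': π[13]=0 (border '')
j=14 s[j]='d': π[14]=0 (border '')
j=15 s[j]='e': π[15]=1 (border 'e')
j=16 s[j]='c': π[16]=2 (border 'ec')
j=17 s[j]='e': k: 2→0; π[17]=1 (border 'e')
j=18 s[j]='c': π[18]=2 (border 'ec')
j=19 s[j]='a': k: 2→0; π[19]=0 (border '')
j=20 s[j]='d': π[20]=0 (border '')
j=21 s[j]='b': π[21]=0 (border '')
j=22 s[j]='c': π[22]=0 (border '')
j=23 s[j]='c': π[23]=0 (border '')
j=24 s[j]='a': π[24]=0 (border '')
j=25 s[j]='a': π[25]=0 (border '')
j=26 s[j]='a': π[26]=0 (border '')
j=27 s[j]='a': π[27]=0 (border '')
j=28 s[j]='d': π[28]=0 (border '')
j=29 s[j]='b': π[29]=0 (border '')
j=30 s[j]='c': π[30]=0 (border '')
j=31 s[j]='a': π[31]=0 (border '')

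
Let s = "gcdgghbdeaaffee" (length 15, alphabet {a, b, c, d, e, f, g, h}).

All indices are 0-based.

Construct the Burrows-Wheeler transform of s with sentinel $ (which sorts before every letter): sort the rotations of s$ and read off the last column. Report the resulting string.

eeahgbcedffa$dgg

rank  rotation          last
    0  $gcdgghbdeaaffee  e
    1  aaffee$gcdgghbde  e
    2  affee$gcdgghbdea  a
    3  bdeaaffee$gcdggh  h
    4  cdgghbdeaaffee$g  g
    5  deaaffee$gcdgghb  b
    6  dgghbdeaaffee$gc  c
    7  e$gcdgghbdeaaffe  e
    8  eaaffee$gcdgghbd  d
    9  ee$gcdgghbdeaaff  f
   10  fee$gcdgghbdeaaf  f
   11  ffee$gcdgghbdeaa  a
   12  gcdgghbdeaaffee$  $
   13  gghbdeaaffee$gcd  d
   14  ghbdeaaffee$gcdg  g
   15  hbdeaaffee$gcdgg  g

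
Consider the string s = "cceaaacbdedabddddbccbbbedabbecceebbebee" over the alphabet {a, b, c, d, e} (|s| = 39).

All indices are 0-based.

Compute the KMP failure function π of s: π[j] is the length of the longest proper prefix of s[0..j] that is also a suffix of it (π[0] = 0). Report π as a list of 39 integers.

[0, 1, 0, 0, 0, 0, 1, 0, 0, 0, 0, 0, 0, 0, 0, 0, 0, 0, 1, 2, 0, 0, 0, 0, 0, 0, 0, 0, 0, 1, 2, 3, 0, 0, 0, 0, 0, 0, 0]

π[0] = 0
j=1 s[j]='c': π[1]=1 (border 'c')
j=2 s[j]='e': k: 1→0; π[2]=0 (border '')
j=3 s[j]='a': π[3]=0 (border '')
j=4 s[j]='a': π[4]=0 (border '')
j=5 s[j]='a': π[5]=0 (border '')
j=6 s[j]='c': π[6]=1 (border 'c')
j=7 s[j]='b': k: 1→0; π[7]=0 (border '')
j=8 s[j]='d': π[8]=0 (border '')
j=9 s[j]='e': π[9]=0 (border '')
j=10 s[j]='d': π[10]=0 (border '')
j=11 s[j]='a': π[11]=0 (border '')
j=12 s[j]='b': π[12]=0 (border '')
j=13 s[j]='d': π[13]=0 (border '')
j=14 s[j]='d': π[14]=0 (border '')
j=15 s[j]='d': π[15]=0 (border '')
j=16 s[j]='d': π[16]=0 (border '')
j=17 s[j]='b': π[17]=0 (border '')
j=18 s[j]='c': π[18]=1 (border 'c')
j=19 s[j]='c': π[19]=2 (border 'cc')
j=20 s[j]='b': k: 2→1→0; π[20]=0 (border '')
j=21 s[j]='b': π[21]=0 (border '')
j=22 s[j]='b': π[22]=0 (border '')
j=23 s[j]='e': π[23]=0 (border '')
j=24 s[j]='d': π[24]=0 (border '')
j=25 s[j]='a': π[25]=0 (border '')
j=26 s[j]='b': π[26]=0 (border '')
j=27 s[j]='b': π[27]=0 (border '')
j=28 s[j]='e': π[28]=0 (border '')
j=29 s[j]='c': π[29]=1 (border 'c')
j=30 s[j]='c': π[30]=2 (border 'cc')
j=31 s[j]='e': π[31]=3 (border 'cce')
j=32 s[j]='e': k: 3→0; π[32]=0 (border '')
j=33 s[j]='b': π[33]=0 (border '')
j=34 s[j]='b': π[34]=0 (border '')
j=35 s[j]='e': π[35]=0 (border '')
j=36 s[j]='b': π[36]=0 (border '')
j=37 s[j]='e': π[37]=0 (border '')
j=38 s[j]='e': π[38]=0 (border '')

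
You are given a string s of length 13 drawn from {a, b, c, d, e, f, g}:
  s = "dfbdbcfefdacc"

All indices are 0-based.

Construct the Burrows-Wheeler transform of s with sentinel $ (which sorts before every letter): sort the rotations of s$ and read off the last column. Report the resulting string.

rank  rotation        last
    0  $dfbdbcfefdacc  c
    1  acc$dfbdbcfefd  d
    2  bcfefdacc$dfbd  d
    3  bdbcfefdacc$df  f
    4  c$dfbdbcfefdac  c
    5  cc$dfbdbcfefda  a
    6  cfefdacc$dfbdb  b
    7  dacc$dfbdbcfef  f
    8  dbcfefdacc$dfb  b
    9  dfbdbcfefdacc$  $
   10  efdacc$dfbdbcf  f
   11  fbdbcfefdacc$d  d
   12  fdacc$dfbdbcfe  e
   13  fefdacc$dfbdbc  c

cddfcabfb$fdec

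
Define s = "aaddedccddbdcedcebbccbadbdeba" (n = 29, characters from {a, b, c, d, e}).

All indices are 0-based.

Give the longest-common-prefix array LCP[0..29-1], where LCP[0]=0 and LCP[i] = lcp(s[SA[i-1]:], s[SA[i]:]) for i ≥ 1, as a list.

rank→(start, suffix):
  0 → (28, 'a')
  1 → (0, 'aaddedccddbdcedcebbccbadbdeba')
  2 → (22, 'adbdeba')
  3 → (1, 'addedccddbdcedcebbccbadbdeba')
  4 → (27, 'ba')
  5 → (21, 'badbdeba')
  6 → (17, 'bbccbadbdeba')
  7 → (18, 'bccbadbdeba')
  8 → (10, 'bdcedcebbccbadbdeba')
  9 → (24, 'bdeba')
  10 → (20, 'cbadbdeba')
  11 → (19, 'ccbadbdeba')
  12 → (6, 'ccddbdcedcebbccbadbdeba')
  13 → (7, 'cddbdcedcebbccbadbdeba')
  14 → (15, 'cebbccbadbdeba')
  15 → (12, 'cedcebbccbadbdeba')
  16 → (9, 'dbdcedcebbccbadbdeba')
  17 → (23, 'dbdeba')
  18 → (5, 'dccddbdcedcebbccbadbdeba')
  19 → (14, 'dcebbccbadbdeba')
  20 → (11, 'dcedcebbccbadbdeba')
  21 → (8, 'ddbdcedcebbccbadbdeba')
  22 → (2, 'ddedccddbdcedcebbccbadbdeba')
  23 → (25, 'deba')
  24 → (3, 'dedccddbdcedcebbccbadbdeba')
  25 → (26, 'eba')
  26 → (16, 'ebbccbadbdeba')
  27 → (4, 'edccddbdcedcebbccbadbdeba')
  28 → (13, 'edcebbccbadbdeba')

SA = [28, 0, 22, 1, 27, 21, 17, 18, 10, 24, 20, 19, 6, 7, 15, 12, 9, 23, 5, 14, 11, 8, 2, 25, 3, 26, 16, 4, 13]
rank  pair      lcp
   1  s[28:],s[0:]  1  'a'
   2  s[0:],s[22:]  1  'a'
   3  s[22:],s[1:]  2  'ad'
   4  s[1:],s[27:]  0  ''
   5  s[27:],s[21:]  2  'ba'
   6  s[21:],s[17:]  1  'b'
   7  s[17:],s[18:]  1  'b'
   8  s[18:],s[10:]  1  'b'
   9  s[10:],s[24:]  2  'bd'
  10  s[24:],s[20:]  0  ''
  11  s[20:],s[19:]  1  'c'
  12  s[19:],s[6:]  2  'cc'
  13  s[6:],s[7:]  1  'c'
  14  s[7:],s[15:]  1  'c'
  15  s[15:],s[12:]  2  'ce'
  16  s[12:],s[9:]  0  ''
  17  s[9:],s[23:]  3  'dbd'
  18  s[23:],s[5:]  1  'd'
  19  s[5:],s[14:]  2  'dc'
  20  s[14:],s[11:]  3  'dce'
  21  s[11:],s[8:]  1  'd'
  22  s[8:],s[2:]  2  'dd'
  23  s[2:],s[25:]  1  'd'
  24  s[25:],s[3:]  2  'de'
  25  s[3:],s[26:]  0  ''
  26  s[26:],s[16:]  2  'eb'
  27  s[16:],s[4:]  1  'e'
  28  s[4:],s[13:]  3  'edc'

[0, 1, 1, 2, 0, 2, 1, 1, 1, 2, 0, 1, 2, 1, 1, 2, 0, 3, 1, 2, 3, 1, 2, 1, 2, 0, 2, 1, 3]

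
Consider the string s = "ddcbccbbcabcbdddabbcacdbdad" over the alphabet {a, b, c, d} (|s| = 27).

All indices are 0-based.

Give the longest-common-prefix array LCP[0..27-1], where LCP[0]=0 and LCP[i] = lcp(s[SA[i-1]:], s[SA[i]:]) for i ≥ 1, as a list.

[0, 2, 1, 1, 0, 4, 1, 3, 2, 2, 1, 2, 0, 2, 1, 2, 2, 1, 1, 0, 1, 2, 1, 1, 1, 2, 2]

sorted suffixes:
  #0 SA[0]=16  'abbcacdbdad'
  #1 SA[1]=9  'abcbdddabbcacdbdad'
  #2 SA[2]=20  'acdbdad'
  #3 SA[3]=25  'ad'
  #4 SA[4]=6  'bbcabcbdddabbcacdbdad'
  #5 SA[5]=17  'bbcacdbdad'
  #6 SA[6]=7  'bcabcbdddabbcacdbdad'
  #7 SA[7]=18  'bcacdbdad'
  #8 SA[8]=10  'bcbdddabbcacdbdad'
  #9 SA[9]=3  'bccbbcabcbdddabbcacdbdad'
  #10 SA[10]=23  'bdad'
  #11 SA[11]=12  'bdddabbcacdbdad'
  #12 SA[12]=8  'cabcbdddabbcacdbdad'
  #13 SA[13]=19  'cacdbdad'
  #14 SA[14]=5  'cbbcabcbdddabbcacdbdad'
  #15 SA[15]=2  'cbccbbcabcbdddabbcacdbdad'
  #16 SA[16]=11  'cbdddabbcacdbdad'
  #17 SA[17]=4  'ccbbcabcbdddabbcacdbdad'
  #18 SA[18]=21  'cdbdad'
  #19 SA[19]=26  'd'
  #20 SA[20]=15  'dabbcacdbdad'
  #21 SA[21]=24  'dad'
  #22 SA[22]=22  'dbdad'
  #23 SA[23]=1  'dcbccbbcabcbdddabbcacdbdad'
  #24 SA[24]=14  'ddabbcacdbdad'
  #25 SA[25]=0  'ddcbccbbcabcbdddabbcacdbdad'
  #26 SA[26]=13  'dddabbcacdbdad'

SA = [16, 9, 20, 25, 6, 17, 7, 18, 10, 3, 23, 12, 8, 19, 5, 2, 11, 4, 21, 26, 15, 24, 22, 1, 14, 0, 13]
i: (SA[i-1],SA[i]) lcp shared
  1: (16,9) 2 'ab'
  2: (9,20) 1 'a'
  3: (20,25) 1 'a'
  4: (25,6) 0 ''
  5: (6,17) 4 'bbca'
  6: (17,7) 1 'b'
  7: (7,18) 3 'bca'
  8: (18,10) 2 'bc'
  9: (10,3) 2 'bc'
  10: (3,23) 1 'b'
  11: (23,12) 2 'bd'
  12: (12,8) 0 ''
  13: (8,19) 2 'ca'
  14: (19,5) 1 'c'
  15: (5,2) 2 'cb'
  16: (2,11) 2 'cb'
  17: (11,4) 1 'c'
  18: (4,21) 1 'c'
  19: (21,26) 0 ''
  20: (26,15) 1 'd'
  21: (15,24) 2 'da'
  22: (24,22) 1 'd'
  23: (22,1) 1 'd'
  24: (1,14) 1 'd'
  25: (14,0) 2 'dd'
  26: (0,13) 2 'dd'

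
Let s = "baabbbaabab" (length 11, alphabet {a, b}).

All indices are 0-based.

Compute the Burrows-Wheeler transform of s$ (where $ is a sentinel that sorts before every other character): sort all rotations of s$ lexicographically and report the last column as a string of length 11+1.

bbbbaaab$aba

rank  rotation      last
    0  $baabbbaabab  b
    1  aabab$baabbb  b
    2  aabbbaabab$b  b
    3  ab$baabbbaab  b
    4  abab$baabbba  a
    5  abbbaabab$ba  a
    6  b$baabbbaaba  a
    7  baabab$baabb  b
    8  baabbbaabab$  $
    9  bab$baabbbaa  a
   10  bbaabab$baab  b
   11  bbbaabab$baa  a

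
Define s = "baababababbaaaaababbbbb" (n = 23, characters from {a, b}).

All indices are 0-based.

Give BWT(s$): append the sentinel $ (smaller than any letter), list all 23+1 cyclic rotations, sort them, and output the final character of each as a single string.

rank  rotation                  last
    0  $baababababbaaaaababbbbb  b
    1  aaaaababbbbb$baababababb  b
    2  aaaababbbbb$baababababba  a
    3  aaababbbbb$baababababbaa  a
    4  aababababbaaaaababbbbb$b  b
    5  aababbbbb$baababababbaaa  a
    6  ababababbaaaaababbbbb$ba  a
    7  abababbaaaaababbbbb$baab  b
    8  ababbaaaaababbbbb$baabab  b
    9  ababbbbb$baababababbaaaa  a
   10  abbaaaaababbbbb$baababab  b
   11  abbbbb$baababababbaaaaab  b
   12  b$baababababbaaaaababbbb  b
   13  baaaaababbbbb$baabababab  b
   14  baababababbaaaaababbbbb$  $
   15  babababbaaaaababbbbb$baa  a
   16  bababbaaaaababbbbb$baaba  a
   17  babbaaaaababbbbb$baababa  a
   18  babbbbb$baababababbaaaaa  a
   19  bb$baababababbaaaaababbb  b
   20  bbaaaaababbbbb$baabababa  a
   21  bbb$baababababbaaaaababb  b
   22  bbbb$baababababbaaaaabab  b
   23  bbbbb$baababababbaaaaaba  a

bbaabaabbabbbb$aaaababba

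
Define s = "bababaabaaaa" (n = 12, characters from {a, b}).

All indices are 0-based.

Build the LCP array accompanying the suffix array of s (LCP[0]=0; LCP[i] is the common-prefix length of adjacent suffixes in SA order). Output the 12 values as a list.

rank→(start, suffix):
  0 → (11, 'a')
  1 → (10, 'aa')
  2 → (9, 'aaa')
  3 → (8, 'aaaa')
  4 → (5, 'aabaaaa')
  5 → (6, 'abaaaa')
  6 → (3, 'abaabaaaa')
  7 → (1, 'ababaabaaaa')
  8 → (7, 'baaaa')
  9 → (4, 'baabaaaa')
  10 → (2, 'babaabaaaa')
  11 → (0, 'bababaabaaaa')

SA = [11, 10, 9, 8, 5, 6, 3, 1, 7, 4, 2, 0]
rank  pair      lcp
   1  s[11:],s[10:]  1  'a'
   2  s[10:],s[9:]  2  'aa'
   3  s[9:],s[8:]  3  'aaa'
   4  s[8:],s[5:]  2  'aa'
   5  s[5:],s[6:]  1  'a'
   6  s[6:],s[3:]  4  'abaa'
   7  s[3:],s[1:]  3  'aba'
   8  s[1:],s[7:]  0  ''
   9  s[7:],s[4:]  3  'baa'
  10  s[4:],s[2:]  2  'ba'
  11  s[2:],s[0:]  4  'baba'

[0, 1, 2, 3, 2, 1, 4, 3, 0, 3, 2, 4]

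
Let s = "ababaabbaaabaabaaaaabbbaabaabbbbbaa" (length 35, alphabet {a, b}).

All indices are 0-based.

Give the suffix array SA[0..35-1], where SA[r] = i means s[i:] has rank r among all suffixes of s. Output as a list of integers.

[34, 33, 15, 16, 8, 17, 12, 9, 23, 4, 18, 26, 13, 10, 2, 24, 0, 5, 19, 27, 32, 14, 7, 11, 22, 3, 25, 1, 31, 6, 21, 30, 20, 29, 28]

rank | idx | suffix
   0 |  34 | a
   1 |  33 | aa
   2 |  15 | aaaaabbbaabaabbbbbaa
   3 |  16 | aaaabbbaabaabbbbbaa
   4 |   8 | aaabaabaaaaabbbaabaabbbbbaa
   5 |  17 | aaabbbaabaabbbbbaa
   6 |  12 | aabaaaaabbbaabaabbbbbaa
   7 |   9 | aabaabaaaaabbbaabaabbbbbaa
   8 |  23 | aabaabbbbbaa
   9 |   4 | aabbaaabaabaaaaabbbaabaabbbbbaa
  10 |  18 | aabbbaabaabbbbbaa
  11 |  26 | aabbbbbaa
  12 |  13 | abaaaaabbbaabaabbbbbaa
  13 |  10 | abaabaaaaabbbaabaabbbbbaa
  14 |   2 | abaabbaaabaabaaaaabbbaabaabbbbbaa
  15 |  24 | abaabbbbbaa
  16 |   0 | ababaabbaaabaabaaaaabbbaabaabbbbbaa
  17 |   5 | abbaaabaabaaaaabbbaabaabbbbbaa
  18 |  19 | abbbaabaabbbbbaa
  19 |  27 | abbbbbaa
  20 |  32 | baa
  21 |  14 | baaaaabbbaabaabbbbbaa
  22 |   7 | baaabaabaaaaabbbaabaabbbbbaa
  23 |  11 | baabaaaaabbbaabaabbbbbaa
  24 |  22 | baabaabbbbbaa
  25 |   3 | baabbaaabaabaaaaabbbaabaabbbbbaa
  26 |  25 | baabbbbbaa
  27 |   1 | babaabbaaabaabaaaaabbbaabaabbbbbaa
  28 |  31 | bbaa
  29 |   6 | bbaaabaabaaaaabbbaabaabbbbbaa
  30 |  21 | bbaabaabbbbbaa
  31 |  30 | bbbaa
  32 |  20 | bbbaabaabbbbbaa
  33 |  29 | bbbbaa
  34 |  28 | bbbbbaa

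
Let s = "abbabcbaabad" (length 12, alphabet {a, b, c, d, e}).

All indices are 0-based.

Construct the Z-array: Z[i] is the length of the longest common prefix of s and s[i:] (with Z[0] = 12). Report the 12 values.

Z[0]=12
i=1: i≥r, start 0; Z[1]=0
i=2: i≥r, start 0; Z[2]=0
i=3: i≥r, start 0; Z[3]=2 scan→box=[3,5)
i=4: min(r-i=1, Z[1]=0)=0; Z[4]=0
i=5: i≥r, start 0; Z[5]=0
i=6: i≥r, start 0; Z[6]=0
i=7: i≥r, start 0; Z[7]=1 scan→box=[7,8)
i=8: i≥r, start 0; Z[8]=2 scan→box=[8,10)
i=9: min(r-i=1, Z[1]=0)=0; Z[9]=0
i=10: i≥r, start 0; Z[10]=1 scan→box=[10,11)
i=11: i≥r, start 0; Z[11]=0

[12, 0, 0, 2, 0, 0, 0, 1, 2, 0, 1, 0]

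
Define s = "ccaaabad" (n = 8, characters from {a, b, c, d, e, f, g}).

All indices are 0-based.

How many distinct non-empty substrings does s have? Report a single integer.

31

rank | idx | suffix
   0 |   2 | aaabad
   1 |   3 | aabad
   2 |   4 | abad
   3 |   6 | ad
   4 |   5 | bad
   5 |   1 | caaabad
   6 |   0 | ccaaabad
   7 |   7 | d

SA = [2, 3, 4, 6, 5, 1, 0, 7]
rank  pair      lcp
   1  s[2:],s[3:]  2  'aa'
   2  s[3:],s[4:]  1  'a'
   3  s[4:],s[6:]  1  'a'
   4  s[6:],s[5:]  0  ''
   5  s[5:],s[1:]  0  ''
   6  s[1:],s[0:]  1  'c'
   7  s[0:],s[7:]  0  ''

n(n+1)/2 = 8·9/2 = 36
Σ LCP = 0 + 2 + 1 + 1 + 0 + 0 + 1 + 0 = 5
distinct = 36 − 5 = 31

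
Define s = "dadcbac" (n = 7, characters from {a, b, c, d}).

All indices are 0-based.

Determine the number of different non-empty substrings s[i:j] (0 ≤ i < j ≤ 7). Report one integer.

25

rank | idx | suffix
   0 |   5 | ac
   1 |   1 | adcbac
   2 |   4 | bac
   3 |   6 | c
   4 |   3 | cbac
   5 |   0 | dadcbac
   6 |   2 | dcbac

SA = [5, 1, 4, 6, 3, 0, 2]
[i] adj suffixes → lcp
  [1] 5/1 → 1 ('a')
  [2] 1/4 → 0 ('')
  [3] 4/6 → 0 ('')
  [4] 6/3 → 1 ('c')
  [5] 3/0 → 0 ('')
  [6] 0/2 → 1 ('d')

n(n+1)/2 = 7·8/2 = 28
Σ LCP = 0 + 1 + 0 + 0 + 1 + 0 + 1 = 3
distinct = 28 − 3 = 25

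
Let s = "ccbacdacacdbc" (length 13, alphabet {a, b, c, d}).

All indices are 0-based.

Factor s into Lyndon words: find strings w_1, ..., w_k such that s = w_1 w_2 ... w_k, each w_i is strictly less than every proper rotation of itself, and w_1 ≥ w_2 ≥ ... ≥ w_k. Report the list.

emit factor 1: 'c' (i=0, period=1)
emit factor 2: 'c' (i=1, period=1)
emit factor 3: 'b' (i=2, period=1)
emit factor 4: 'acd' (i=3, period=3)
emit factor 5: 'acacdbc' (i=6, period=7)

["c", "c", "b", "acd", "acacdbc"]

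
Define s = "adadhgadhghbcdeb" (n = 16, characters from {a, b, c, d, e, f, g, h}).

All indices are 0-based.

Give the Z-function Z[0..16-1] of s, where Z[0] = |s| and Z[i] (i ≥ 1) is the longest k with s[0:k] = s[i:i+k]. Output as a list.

[16, 0, 2, 0, 0, 0, 2, 0, 0, 0, 0, 0, 0, 0, 0, 0]

Z[0]=16
i=1: fresh scan; Z[1]=0
i=2: fresh scan; Z[2]=2 grow→box=[2,4)
i=3: min(r-i=1, Z[1]=0)=0; Z[3]=0
i=4: fresh scan; Z[4]=0
i=5: fresh scan; Z[5]=0
i=6: fresh scan; Z[6]=2 grow→box=[6,8)
i=7: min(r-i=1, Z[1]=0)=0; Z[7]=0
i=8: fresh scan; Z[8]=0
i=9: fresh scan; Z[9]=0
i=10: fresh scan; Z[10]=0
i=11: fresh scan; Z[11]=0
i=12: fresh scan; Z[12]=0
i=13: fresh scan; Z[13]=0
i=14: fresh scan; Z[14]=0
i=15: fresh scan; Z[15]=0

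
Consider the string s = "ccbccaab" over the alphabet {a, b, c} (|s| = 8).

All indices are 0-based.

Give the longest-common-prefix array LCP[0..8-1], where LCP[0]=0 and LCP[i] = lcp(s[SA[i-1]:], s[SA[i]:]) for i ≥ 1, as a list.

[0, 1, 0, 1, 0, 1, 1, 2]

sorted suffixes:
  #0 SA[0]=5  'aab'
  #1 SA[1]=6  'ab'
  #2 SA[2]=7  'b'
  #3 SA[3]=2  'bccaab'
  #4 SA[4]=4  'caab'
  #5 SA[5]=1  'cbccaab'
  #6 SA[6]=3  'ccaab'
  #7 SA[7]=0  'ccbccaab'

SA = [5, 6, 7, 2, 4, 1, 3, 0]
i: (SA[i-1],SA[i]) lcp shared
  1: (5,6) 1 'a'
  2: (6,7) 0 ''
  3: (7,2) 1 'b'
  4: (2,4) 0 ''
  5: (4,1) 1 'c'
  6: (1,3) 1 'c'
  7: (3,0) 2 'cc'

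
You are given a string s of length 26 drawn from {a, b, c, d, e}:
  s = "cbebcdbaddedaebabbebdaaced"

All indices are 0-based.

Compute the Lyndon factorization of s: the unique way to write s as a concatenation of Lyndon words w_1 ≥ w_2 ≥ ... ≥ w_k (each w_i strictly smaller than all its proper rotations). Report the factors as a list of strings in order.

["c", "be", "bcd", "b", "addedaeb", "abbebd", "aaced"]

emit factor 1: 'c' (i=0, period=1)
emit factor 2: 'be' (i=1, period=2)
emit factor 3: 'bcd' (i=3, period=3)
emit factor 4: 'b' (i=6, period=1)
emit factor 5: 'addedaeb' (i=7, period=8)
emit factor 6: 'abbebd' (i=15, period=6)
emit factor 7: 'aaced' (i=21, period=5)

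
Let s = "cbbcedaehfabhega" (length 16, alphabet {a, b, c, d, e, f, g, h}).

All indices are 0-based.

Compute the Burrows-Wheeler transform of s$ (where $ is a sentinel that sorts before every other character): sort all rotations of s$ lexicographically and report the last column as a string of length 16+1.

rank  rotation           last
    0  $cbbcedaehfabhega  a
    1  a$cbbcedaehfabheg  g
    2  abhega$cbbcedaehf  f
    3  aehfabhega$cbbced  d
    4  bbcedaehfabhega$c  c
    5  bcedaehfabhega$cb  b
    6  bhega$cbbcedaehfa  a
    7  cbbcedaehfabhega$  $
    8  cedaehfabhega$cbb  b
    9  daehfabhega$cbbce  e
   10  edaehfabhega$cbbc  c
   11  ega$cbbcedaehfabh  h
   12  ehfabhega$cbbceda  a
   13  fabhega$cbbcedaeh  h
   14  ga$cbbcedaehfabhe  e
   15  hega$cbbcedaehfab  b
   16  hfabhega$cbbcedae  e

agfdcba$bechahebe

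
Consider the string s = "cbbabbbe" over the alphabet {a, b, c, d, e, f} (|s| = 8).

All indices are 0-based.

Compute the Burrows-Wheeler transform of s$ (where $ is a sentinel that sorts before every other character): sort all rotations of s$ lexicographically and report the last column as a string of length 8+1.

ebbcabb$b

rank  rotation   last
    0  $cbbabbbe  e
    1  abbbe$cbb  b
    2  babbbe$cb  b
    3  bbabbbe$c  c
    4  bbbe$cbba  a
    5  bbe$cbbab  b
    6  be$cbbabb  b
    7  cbbabbbe$  $
    8  e$cbbabbb  b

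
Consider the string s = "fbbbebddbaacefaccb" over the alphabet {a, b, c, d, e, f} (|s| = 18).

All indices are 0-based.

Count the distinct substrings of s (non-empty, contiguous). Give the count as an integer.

157

sorted suffixes:
  #0 SA[0]=9  'aacefaccb'
  #1 SA[1]=14  'accb'
  #2 SA[2]=10  'acefaccb'
  #3 SA[3]=17  'b'
  #4 SA[4]=8  'baacefaccb'
  #5 SA[5]=1  'bbbebddbaacefaccb'
  #6 SA[6]=2  'bbebddbaacefaccb'
  #7 SA[7]=5  'bddbaacefaccb'
  #8 SA[8]=3  'bebddbaacefaccb'
  #9 SA[9]=16  'cb'
  #10 SA[10]=15  'ccb'
  #11 SA[11]=11  'cefaccb'
  #12 SA[12]=7  'dbaacefaccb'
  #13 SA[13]=6  'ddbaacefaccb'
  #14 SA[14]=4  'ebddbaacefaccb'
  #15 SA[15]=12  'efaccb'
  #16 SA[16]=13  'faccb'
  #17 SA[17]=0  'fbbbebddbaacefaccb'

SA = [9, 14, 10, 17, 8, 1, 2, 5, 3, 16, 15, 11, 7, 6, 4, 12, 13, 0]
i: (SA[i-1],SA[i]) lcp shared
  1: (9,14) 1 'a'
  2: (14,10) 2 'ac'
  3: (10,17) 0 ''
  4: (17,8) 1 'b'
  5: (8,1) 1 'b'
  6: (1,2) 2 'bb'
  7: (2,5) 1 'b'
  8: (5,3) 1 'b'
  9: (3,16) 0 ''
  10: (16,15) 1 'c'
  11: (15,11) 1 'c'
  12: (11,7) 0 ''
  13: (7,6) 1 'd'
  14: (6,4) 0 ''
  15: (4,12) 1 'e'
  16: (12,13) 0 ''
  17: (13,0) 1 'f'

n(n+1)/2 = 18·19/2 = 171
Σ LCP = 0 + 1 + 2 + 0 + 1 + 1 + 2 + 1 + 1 + 0 + 1 + 1 + 0 + 1 + 0 + 1 + 0 + 1 = 14
distinct = 171 − 14 = 157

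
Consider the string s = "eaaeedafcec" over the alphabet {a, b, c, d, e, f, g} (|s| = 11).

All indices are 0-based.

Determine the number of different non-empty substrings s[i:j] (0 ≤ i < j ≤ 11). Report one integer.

sorted suffixes:
  #0 SA[0]=1  'aaeedafcec'
  #1 SA[1]=2  'aeedafcec'
  #2 SA[2]=6  'afcec'
  #3 SA[3]=10  'c'
  #4 SA[4]=8  'cec'
  #5 SA[5]=5  'dafcec'
  #6 SA[6]=0  'eaaeedafcec'
  #7 SA[7]=9  'ec'
  #8 SA[8]=4  'edafcec'
  #9 SA[9]=3  'eedafcec'
  #10 SA[10]=7  'fcec'

SA = [1, 2, 6, 10, 8, 5, 0, 9, 4, 3, 7]
[i] adj suffixes → lcp
  [1] 1/2 → 1 ('a')
  [2] 2/6 → 1 ('a')
  [3] 6/10 → 0 ('')
  [4] 10/8 → 1 ('c')
  [5] 8/5 → 0 ('')
  [6] 5/0 → 0 ('')
  [7] 0/9 → 1 ('e')
  [8] 9/4 → 1 ('e')
  [9] 4/3 → 1 ('e')
  [10] 3/7 → 0 ('')

n(n+1)/2 = 11·12/2 = 66
Σ LCP = 0 + 1 + 1 + 0 + 1 + 0 + 0 + 1 + 1 + 1 + 0 = 6
distinct = 66 − 6 = 60

60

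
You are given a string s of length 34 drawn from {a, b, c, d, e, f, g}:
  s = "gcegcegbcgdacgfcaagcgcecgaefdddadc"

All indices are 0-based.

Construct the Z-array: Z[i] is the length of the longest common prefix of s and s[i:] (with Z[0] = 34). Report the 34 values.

[34, 0, 0, 4, 0, 0, 1, 0, 0, 1, 0, 0, 0, 1, 0, 0, 0, 0, 2, 0, 3, 0, 0, 0, 1, 0, 0, 0, 0, 0, 0, 0, 0, 0]

Z[0]=34
i=1: outside box; Z[1]=0
i=2: outside box; Z[2]=0
i=3: outside box; Z[3]=4 grow→box=[3,7)
i=4: min(r-i=3, Z[1]=0)=0; Z[4]=0
i=5: min(r-i=2, Z[2]=0)=0; Z[5]=0
i=6: min(r-i=1, Z[3]=4)=1; Z[6]=1
i=7: outside box; Z[7]=0
i=8: outside box; Z[8]=0
i=9: outside box; Z[9]=1 grow→box=[9,10)
i=10: outside box; Z[10]=0
i=11: outside box; Z[11]=0
i=12: outside box; Z[12]=0
i=13: outside box; Z[13]=1 grow→box=[13,14)
i=14: outside box; Z[14]=0
i=15: outside box; Z[15]=0
i=16: outside box; Z[16]=0
i=17: outside box; Z[17]=0
i=18: outside box; Z[18]=2 grow→box=[18,20)
i=19: min(r-i=1, Z[1]=0)=0; Z[19]=0
i=20: outside box; Z[20]=3 grow→box=[20,23)
i=21: min(r-i=2, Z[1]=0)=0; Z[21]=0
i=22: min(r-i=1, Z[2]=0)=0; Z[22]=0
i=23: outside box; Z[23]=0
i=24: outside box; Z[24]=1 grow→box=[24,25)
i=25: outside box; Z[25]=0
i=26: outside box; Z[26]=0
i=27: outside box; Z[27]=0
i=28: outside box; Z[28]=0
i=29: outside box; Z[29]=0
i=30: outside box; Z[30]=0
i=31: outside box; Z[31]=0
i=32: outside box; Z[32]=0
i=33: outside box; Z[33]=0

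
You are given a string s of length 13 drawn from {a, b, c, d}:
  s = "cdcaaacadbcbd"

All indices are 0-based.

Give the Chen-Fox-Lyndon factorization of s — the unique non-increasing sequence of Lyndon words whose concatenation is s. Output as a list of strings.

emit factor 1: 'cd' (i=0, period=2)
emit factor 2: 'c' (i=2, period=1)
emit factor 3: 'aaacadbcbd' (i=3, period=10)

["cd", "c", "aaacadbcbd"]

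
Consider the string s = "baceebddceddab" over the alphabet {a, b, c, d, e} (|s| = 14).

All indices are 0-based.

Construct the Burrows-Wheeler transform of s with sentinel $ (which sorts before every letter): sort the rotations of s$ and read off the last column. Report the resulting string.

rank  rotation         last
    0  $baceebddceddab  b
    1  ab$baceebddcedd  d
    2  aceebddceddab$b  b
    3  b$baceebddcedda  a
    4  baceebddceddab$  $
    5  bddceddab$bacee  e
    6  ceddab$baceebdd  d
    7  ceebddceddab$ba  a
    8  dab$baceebddced  d
    9  dceddab$baceebd  d
   10  ddab$baceebddce  e
   11  ddceddab$baceeb  b
   12  ebddceddab$bace  e
   13  eddab$baceebddc  c
   14  eebddceddab$bac  c

bdba$edaddebecc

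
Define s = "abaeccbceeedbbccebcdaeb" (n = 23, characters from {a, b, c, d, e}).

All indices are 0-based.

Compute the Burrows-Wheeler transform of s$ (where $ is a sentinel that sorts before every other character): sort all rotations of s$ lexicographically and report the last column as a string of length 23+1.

rank  rotation                  last
    0  $abaeccbceeedbbccebcdaeb  b
    1  abaeccbceeedbbccebcdaeb$  $
    2  aeb$abaeccbceeedbbccebcd  d
    3  aeccbceeedbbccebcdaeb$ab  b
    4  b$abaeccbceeedbbccebcdae  e
    5  baeccbceeedbbccebcdaeb$a  a
    6  bbccebcdaeb$abaeccbceeed  d
    7  bccebcdaeb$abaeccbceeedb  b
    8  bcdaeb$abaeccbceeedbbcce  e
    9  bceeedbbccebcdaeb$abaecc  c
   10  cbceeedbbccebcdaeb$abaec  c
   11  ccbceeedbbccebcdaeb$abae  e
   12  ccebcdaeb$abaeccbceeedbb  b
   13  cdaeb$abaeccbceeedbbcceb  b
   14  cebcdaeb$abaeccbceeedbbc  c
   15  ceeedbbccebcdaeb$abaeccb  b
   16  daeb$abaeccbceeedbbccebc  c
   17  dbbccebcdaeb$abaeccbceee  e
   18  eb$abaeccbceeedbbccebcda  a
   19  ebcdaeb$abaeccbceeedbbcc  c
   20  eccbceeedbbccebcdaeb$aba  a
   21  edbbccebcdaeb$abaeccbcee  e
   22  eedbbccebcdaeb$abaeccbce  e
   23  eeedbbccebcdaeb$abaeccbc  c

b$dbeadbeccebbcbceacaeec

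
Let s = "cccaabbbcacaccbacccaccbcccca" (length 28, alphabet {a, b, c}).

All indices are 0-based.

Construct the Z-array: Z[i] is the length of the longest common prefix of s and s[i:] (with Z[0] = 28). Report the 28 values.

[28, 2, 1, 0, 0, 0, 0, 0, 1, 0, 1, 0, 2, 1, 0, 0, 4, 2, 1, 0, 2, 1, 0, 3, 4, 2, 1, 0]

Z[0]=28
i=1: i≥r, start 0; Z[1]=2 extend→box=[1,3)
i=2: min(r-i=1, Z[1]=2)=1; Z[2]=1
i=3: i≥r, start 0; Z[3]=0
i=4: i≥r, start 0; Z[4]=0
i=5: i≥r, start 0; Z[5]=0
i=6: i≥r, start 0; Z[6]=0
i=7: i≥r, start 0; Z[7]=0
i=8: i≥r, start 0; Z[8]=1 extend→box=[8,9)
i=9: i≥r, start 0; Z[9]=0
i=10: i≥r, start 0; Z[10]=1 extend→box=[10,11)
i=11: i≥r, start 0; Z[11]=0
i=12: i≥r, start 0; Z[12]=2 extend→box=[12,14)
i=13: min(r-i=1, Z[1]=2)=1; Z[13]=1
i=14: i≥r, start 0; Z[14]=0
i=15: i≥r, start 0; Z[15]=0
i=16: i≥r, start 0; Z[16]=4 extend→box=[16,20)
i=17: min(r-i=3, Z[1]=2)=2; Z[17]=2
i=18: min(r-i=2, Z[2]=1)=1; Z[18]=1
i=19: min(r-i=1, Z[3]=0)=0; Z[19]=0
i=20: i≥r, start 0; Z[20]=2 extend→box=[20,22)
i=21: min(r-i=1, Z[1]=2)=1; Z[21]=1
i=22: i≥r, start 0; Z[22]=0
i=23: i≥r, start 0; Z[23]=3 extend→box=[23,26)
i=24: min(r-i=2, Z[1]=2)=2; Z[24]=4 extend→box=[24,28)
i=25: min(r-i=3, Z[1]=2)=2; Z[25]=2
i=26: min(r-i=2, Z[2]=1)=1; Z[26]=1
i=27: min(r-i=1, Z[3]=0)=0; Z[27]=0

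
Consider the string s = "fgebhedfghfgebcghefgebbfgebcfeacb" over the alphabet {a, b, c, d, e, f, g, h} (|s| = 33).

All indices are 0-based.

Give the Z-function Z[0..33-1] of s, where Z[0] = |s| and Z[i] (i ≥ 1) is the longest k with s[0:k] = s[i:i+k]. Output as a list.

[33, 0, 0, 0, 0, 0, 0, 2, 0, 0, 4, 0, 0, 0, 0, 0, 0, 0, 4, 0, 0, 0, 0, 4, 0, 0, 0, 0, 1, 0, 0, 0, 0]

Z[0]=33
i=1: fresh scan; Z[1]=0
i=2: fresh scan; Z[2]=0
i=3: fresh scan; Z[3]=0
i=4: fresh scan; Z[4]=0
i=5: fresh scan; Z[5]=0
i=6: fresh scan; Z[6]=0
i=7: fresh scan; Z[7]=2 grow→box=[7,9)
i=8: min(r-i=1, Z[1]=0)=0; Z[8]=0
i=9: fresh scan; Z[9]=0
i=10: fresh scan; Z[10]=4 grow→box=[10,14)
i=11: min(r-i=3, Z[1]=0)=0; Z[11]=0
i=12: min(r-i=2, Z[2]=0)=0; Z[12]=0
i=13: min(r-i=1, Z[3]=0)=0; Z[13]=0
i=14: fresh scan; Z[14]=0
i=15: fresh scan; Z[15]=0
i=16: fresh scan; Z[16]=0
i=17: fresh scan; Z[17]=0
i=18: fresh scan; Z[18]=4 grow→box=[18,22)
i=19: min(r-i=3, Z[1]=0)=0; Z[19]=0
i=20: min(r-i=2, Z[2]=0)=0; Z[20]=0
i=21: min(r-i=1, Z[3]=0)=0; Z[21]=0
i=22: fresh scan; Z[22]=0
i=23: fresh scan; Z[23]=4 grow→box=[23,27)
i=24: min(r-i=3, Z[1]=0)=0; Z[24]=0
i=25: min(r-i=2, Z[2]=0)=0; Z[25]=0
i=26: min(r-i=1, Z[3]=0)=0; Z[26]=0
i=27: fresh scan; Z[27]=0
i=28: fresh scan; Z[28]=1 grow→box=[28,29)
i=29: fresh scan; Z[29]=0
i=30: fresh scan; Z[30]=0
i=31: fresh scan; Z[31]=0
i=32: fresh scan; Z[32]=0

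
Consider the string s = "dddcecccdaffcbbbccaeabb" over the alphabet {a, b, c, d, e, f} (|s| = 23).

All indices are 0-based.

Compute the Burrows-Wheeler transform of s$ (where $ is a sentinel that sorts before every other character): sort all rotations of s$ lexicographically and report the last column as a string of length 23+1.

becdbacbbcfbeccdcdd$acfa

rank  rotation                  last
    0  $dddcecccdaffcbbbccaeabb  b
    1  abb$dddcecccdaffcbbbccae  e
    2  aeabb$dddcecccdaffcbbbcc  c
    3  affcbbbccaeabb$dddcecccd  d
    4  b$dddcecccdaffcbbbccaeab  b
    5  bb$dddcecccdaffcbbbccaea  a
    6  bbbccaeabb$dddcecccdaffc  c
    7  bbccaeabb$dddcecccdaffcb  b
    8  bccaeabb$dddcecccdaffcbb  b
    9  caeabb$dddcecccdaffcbbbc  c
   10  cbbbccaeabb$dddcecccdaff  f
   11  ccaeabb$dddcecccdaffcbbb  b
   12  cccdaffcbbbccaeabb$dddce  e
   13  ccdaffcbbbccaeabb$dddcec  c
   14  cdaffcbbbccaeabb$dddcecc  c
   15  cecccdaffcbbbccaeabb$ddd  d
   16  daffcbbbccaeabb$dddceccc  c
   17  dcecccdaffcbbbccaeabb$dd  d
   18  ddcecccdaffcbbbccaeabb$d  d
   19  dddcecccdaffcbbbccaeabb$  $
   20  eabb$dddcecccdaffcbbbcca  a
   21  ecccdaffcbbbccaeabb$dddc  c
   22  fcbbbccaeabb$dddcecccdaf  f
   23  ffcbbbccaeabb$dddcecccda  a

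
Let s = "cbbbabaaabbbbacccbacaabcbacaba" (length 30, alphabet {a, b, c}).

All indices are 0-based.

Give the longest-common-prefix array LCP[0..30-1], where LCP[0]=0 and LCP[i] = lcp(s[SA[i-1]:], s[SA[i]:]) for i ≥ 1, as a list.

rank | idx | suffix
   0 |  29 | a
   1 |   6 | aaabbbbacccbacaabcbacaba
   2 |   7 | aabbbbacccbacaabcbacaba
   3 |  20 | aabcbacaba
   4 |  27 | aba
   5 |   4 | abaaabbbbacccbacaabcbacaba
   6 |   8 | abbbbacccbacaabcbacaba
   7 |  21 | abcbacaba
   8 |  18 | acaabcbacaba
   9 |  25 | acaba
  10 |  13 | acccbacaabcbacaba
  11 |  28 | ba
  12 |   5 | baaabbbbacccbacaabcbacaba
  13 |   3 | babaaabbbbacccbacaabcbacaba
  14 |  17 | bacaabcbacaba
  15 |  24 | bacaba
  16 |  12 | bacccbacaabcbacaba
  17 |   2 | bbabaaabbbbacccbacaabcbacaba
  18 |  11 | bbacccbacaabcbacaba
  19 |   1 | bbbabaaabbbbacccbacaabcbacaba
  20 |  10 | bbbacccbacaabcbacaba
  21 |   9 | bbbbacccbacaabcbacaba
  22 |  22 | bcbacaba
  23 |  19 | caabcbacaba
  24 |  26 | caba
  25 |  16 | cbacaabcbacaba
  26 |  23 | cbacaba
  27 |   0 | cbbbabaaabbbbacccbacaabcbacaba
  28 |  15 | ccbacaabcbacaba
  29 |  14 | cccbacaabcbacaba

SA = [29, 6, 7, 20, 27, 4, 8, 21, 18, 25, 13, 28, 5, 3, 17, 24, 12, 2, 11, 1, 10, 9, 22, 19, 26, 16, 23, 0, 15, 14]
rank  pair      lcp
   1  s[29:],s[6:]  1  'a'
   2  s[6:],s[7:]  2  'aa'
   3  s[7:],s[20:]  3  'aab'
   4  s[20:],s[27:]  1  'a'
   5  s[27:],s[4:]  3  'aba'
   6  s[4:],s[8:]  2  'ab'
   7  s[8:],s[21:]  2  'ab'
   8  s[21:],s[18:]  1  'a'
   9  s[18:],s[25:]  3  'aca'
  10  s[25:],s[13:]  2  'ac'
  11  s[13:],s[28:]  0  ''
  12  s[28:],s[5:]  2  'ba'
  13  s[5:],s[3:]  2  'ba'
  14  s[3:],s[17:]  2  'ba'
  15  s[17:],s[24:]  4  'baca'
  16  s[24:],s[12:]  3  'bac'
  17  s[12:],s[2:]  1  'b'
  18  s[2:],s[11:]  3  'bba'
  19  s[11:],s[1:]  2  'bb'
  20  s[1:],s[10:]  4  'bbba'
  21  s[10:],s[9:]  3  'bbb'
  22  s[9:],s[22:]  1  'b'
  23  s[22:],s[19:]  0  ''
  24  s[19:],s[26:]  2  'ca'
  25  s[26:],s[16:]  1  'c'
  26  s[16:],s[23:]  5  'cbaca'
  27  s[23:],s[0:]  2  'cb'
  28  s[0:],s[15:]  1  'c'
  29  s[15:],s[14:]  2  'cc'

[0, 1, 2, 3, 1, 3, 2, 2, 1, 3, 2, 0, 2, 2, 2, 4, 3, 1, 3, 2, 4, 3, 1, 0, 2, 1, 5, 2, 1, 2]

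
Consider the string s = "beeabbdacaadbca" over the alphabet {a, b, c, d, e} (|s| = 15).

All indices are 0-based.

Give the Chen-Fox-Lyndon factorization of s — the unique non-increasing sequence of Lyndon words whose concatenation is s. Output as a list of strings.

["bee", "abbdac", "aadbc", "a"]

emit factor 1: 'bee' (i=0, period=3)
emit factor 2: 'abbdac' (i=3, period=6)
emit factor 3: 'aadbc' (i=9, period=5)
emit factor 4: 'a' (i=14, period=1)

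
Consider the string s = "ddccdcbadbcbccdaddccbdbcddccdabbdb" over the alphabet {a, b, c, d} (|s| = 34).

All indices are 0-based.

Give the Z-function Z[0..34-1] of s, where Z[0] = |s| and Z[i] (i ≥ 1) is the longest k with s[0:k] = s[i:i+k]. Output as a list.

Z[0]=34
i=1: i≥r, start 0; Z[1]=1 extend→box=[1,2)
i=2: i≥r, start 0; Z[2]=0
i=3: i≥r, start 0; Z[3]=0
i=4: i≥r, start 0; Z[4]=1 extend→box=[4,5)
i=5: i≥r, start 0; Z[5]=0
i=6: i≥r, start 0; Z[6]=0
i=7: i≥r, start 0; Z[7]=0
i=8: i≥r, start 0; Z[8]=1 extend→box=[8,9)
i=9: i≥r, start 0; Z[9]=0
i=10: i≥r, start 0; Z[10]=0
i=11: i≥r, start 0; Z[11]=0
i=12: i≥r, start 0; Z[12]=0
i=13: i≥r, start 0; Z[13]=0
i=14: i≥r, start 0; Z[14]=1 extend→box=[14,15)
i=15: i≥r, start 0; Z[15]=0
i=16: i≥r, start 0; Z[16]=4 extend→box=[16,20)
i=17: min(r-i=3, Z[1]=1)=1; Z[17]=1
i=18: min(r-i=2, Z[2]=0)=0; Z[18]=0
i=19: min(r-i=1, Z[3]=0)=0; Z[19]=0
i=20: i≥r, start 0; Z[20]=0
i=21: i≥r, start 0; Z[21]=1 extend→box=[21,22)
i=22: i≥r, start 0; Z[22]=0
i=23: i≥r, start 0; Z[23]=0
i=24: i≥r, start 0; Z[24]=5 extend→box=[24,29)
i=25: min(r-i=4, Z[1]=1)=1; Z[25]=1
i=26: min(r-i=3, Z[2]=0)=0; Z[26]=0
i=27: min(r-i=2, Z[3]=0)=0; Z[27]=0
i=28: min(r-i=1, Z[4]=1)=1; Z[28]=1
i=29: i≥r, start 0; Z[29]=0
i=30: i≥r, start 0; Z[30]=0
i=31: i≥r, start 0; Z[31]=0
i=32: i≥r, start 0; Z[32]=1 extend→box=[32,33)
i=33: i≥r, start 0; Z[33]=0

[34, 1, 0, 0, 1, 0, 0, 0, 1, 0, 0, 0, 0, 0, 1, 0, 4, 1, 0, 0, 0, 1, 0, 0, 5, 1, 0, 0, 1, 0, 0, 0, 1, 0]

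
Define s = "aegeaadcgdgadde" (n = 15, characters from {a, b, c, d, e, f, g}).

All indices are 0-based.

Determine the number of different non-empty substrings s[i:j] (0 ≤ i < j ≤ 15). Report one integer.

rank | idx | suffix
   0 |   4 | aadcgdgadde
   1 |   5 | adcgdgadde
   2 |  11 | adde
   3 |   0 | aegeaadcgdgadde
   4 |   7 | cgdgadde
   5 |   6 | dcgdgadde
   6 |  12 | dde
   7 |  13 | de
   8 |   9 | dgadde
   9 |  14 | e
  10 |   3 | eaadcgdgadde
  11 |   1 | egeaadcgdgadde
  12 |  10 | gadde
  13 |   8 | gdgadde
  14 |   2 | geaadcgdgadde

SA = [4, 5, 11, 0, 7, 6, 12, 13, 9, 14, 3, 1, 10, 8, 2]
[i] adj suffixes → lcp
  [1] 4/5 → 1 ('a')
  [2] 5/11 → 2 ('ad')
  [3] 11/0 → 1 ('a')
  [4] 0/7 → 0 ('')
  [5] 7/6 → 0 ('')
  [6] 6/12 → 1 ('d')
  [7] 12/13 → 1 ('d')
  [8] 13/9 → 1 ('d')
  [9] 9/14 → 0 ('')
  [10] 14/3 → 1 ('e')
  [11] 3/1 → 1 ('e')
  [12] 1/10 → 0 ('')
  [13] 10/8 → 1 ('g')
  [14] 8/2 → 1 ('g')

n(n+1)/2 = 15·16/2 = 120
Σ LCP = 0 + 1 + 2 + 1 + 0 + 0 + 1 + 1 + 1 + 0 + 1 + 1 + 0 + 1 + 1 = 11
distinct = 120 − 11 = 109

109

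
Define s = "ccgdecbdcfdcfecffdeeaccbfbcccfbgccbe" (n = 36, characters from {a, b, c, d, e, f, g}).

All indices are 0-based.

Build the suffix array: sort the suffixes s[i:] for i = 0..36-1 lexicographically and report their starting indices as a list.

[20, 25, 6, 34, 23, 30, 5, 33, 22, 32, 21, 26, 27, 0, 28, 8, 11, 14, 1, 7, 10, 3, 17, 35, 19, 4, 13, 18, 24, 29, 9, 16, 12, 15, 31, 2]

sorted suffixes:
  #0 SA[0]=20  'accbfbcccfbgccbe'
  #1 SA[1]=25  'bcccfbgccbe'
  #2 SA[2]=6  'bdcfdcfecffdeeaccbfbcccfbgccbe'
  #3 SA[3]=34  'be'
  #4 SA[4]=23  'bfbcccfbgccbe'
  #5 SA[5]=30  'bgccbe'
  #6 SA[6]=5  'cbdcfdcfecffdeeaccbfbcccfbgccbe'
  #7 SA[7]=33  'cbe'
  #8 SA[8]=22  'cbfbcccfbgccbe'
  #9 SA[9]=32  'ccbe'
  #10 SA[10]=21  'ccbfbcccfbgccbe'
  #11 SA[11]=26  'cccfbgccbe'
  #12 SA[12]=27  'ccfbgccbe'
  #13 SA[13]=0  'ccgdecbdcfdcfecffdeeaccbfbcccfbgccbe'
  #14 SA[14]=28  'cfbgccbe'
  #15 SA[15]=8  'cfdcfecffdeeaccbfbcccfbgccbe'
  #16 SA[16]=11  'cfecffdeeaccbfbcccfbgccbe'
  #17 SA[17]=14  'cffdeeaccbfbcccfbgccbe'
  #18 SA[18]=1  'cgdecbdcfdcfecffdeeaccbfbcccfbgccbe'
  #19 SA[19]=7  'dcfdcfecffdeeaccbfbcccfbgccbe'
  #20 SA[20]=10  'dcfecffdeeaccbfbcccfbgccbe'
  #21 SA[21]=3  'decbdcfdcfecffdeeaccbfbcccfbgccbe'
  #22 SA[22]=17  'deeaccbfbcccfbgccbe'
  #23 SA[23]=35  'e'
  #24 SA[24]=19  'eaccbfbcccfbgccbe'
  #25 SA[25]=4  'ecbdcfdcfecffdeeaccbfbcccfbgccbe'
  #26 SA[26]=13  'ecffdeeaccbfbcccfbgccbe'
  #27 SA[27]=18  'eeaccbfbcccfbgccbe'
  #28 SA[28]=24  'fbcccfbgccbe'
  #29 SA[29]=29  'fbgccbe'
  #30 SA[30]=9  'fdcfecffdeeaccbfbcccfbgccbe'
  #31 SA[31]=16  'fdeeaccbfbcccfbgccbe'
  #32 SA[32]=12  'fecffdeeaccbfbcccfbgccbe'
  #33 SA[33]=15  'ffdeeaccbfbcccfbgccbe'
  #34 SA[34]=31  'gccbe'
  #35 SA[35]=2  'gdecbdcfdcfecffdeeaccbfbcccfbgccbe'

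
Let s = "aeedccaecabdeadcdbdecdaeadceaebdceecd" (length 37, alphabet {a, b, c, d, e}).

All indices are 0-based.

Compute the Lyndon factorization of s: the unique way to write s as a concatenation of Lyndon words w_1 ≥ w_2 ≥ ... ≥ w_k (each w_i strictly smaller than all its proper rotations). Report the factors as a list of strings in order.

emit factor 1: 'aeedcc' (i=0, period=6)
emit factor 2: 'aec' (i=6, period=3)
emit factor 3: 'abdeadcdbdecdaeadceaebdceecd' (i=9, period=28)

["aeedcc", "aec", "abdeadcdbdecdaeadceaebdceecd"]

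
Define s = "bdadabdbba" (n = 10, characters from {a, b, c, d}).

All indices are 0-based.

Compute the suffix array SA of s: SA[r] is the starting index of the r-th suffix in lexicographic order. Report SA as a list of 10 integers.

[9, 4, 2, 8, 7, 0, 5, 3, 1, 6]

sorted suffixes:
  #0 SA[0]=9  'a'
  #1 SA[1]=4  'abdbba'
  #2 SA[2]=2  'adabdbba'
  #3 SA[3]=8  'ba'
  #4 SA[4]=7  'bba'
  #5 SA[5]=0  'bdadabdbba'
  #6 SA[6]=5  'bdbba'
  #7 SA[7]=3  'dabdbba'
  #8 SA[8]=1  'dadabdbba'
  #9 SA[9]=6  'dbba'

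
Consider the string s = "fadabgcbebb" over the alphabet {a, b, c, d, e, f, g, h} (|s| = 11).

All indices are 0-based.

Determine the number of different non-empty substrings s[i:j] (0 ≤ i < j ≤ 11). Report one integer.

62

sorted suffixes:
  #0 SA[0]=3  'abgcbebb'
  #1 SA[1]=1  'adabgcbebb'
  #2 SA[2]=10  'b'
  #3 SA[3]=9  'bb'
  #4 SA[4]=7  'bebb'
  #5 SA[5]=4  'bgcbebb'
  #6 SA[6]=6  'cbebb'
  #7 SA[7]=2  'dabgcbebb'
  #8 SA[8]=8  'ebb'
  #9 SA[9]=0  'fadabgcbebb'
  #10 SA[10]=5  'gcbebb'

SA = [3, 1, 10, 9, 7, 4, 6, 2, 8, 0, 5]
rank  pair      lcp
   1  s[3:],s[1:]  1  'a'
   2  s[1:],s[10:]  0  ''
   3  s[10:],s[9:]  1  'b'
   4  s[9:],s[7:]  1  'b'
   5  s[7:],s[4:]  1  'b'
   6  s[4:],s[6:]  0  ''
   7  s[6:],s[2:]  0  ''
   8  s[2:],s[8:]  0  ''
   9  s[8:],s[0:]  0  ''
  10  s[0:],s[5:]  0  ''

n(n+1)/2 = 11·12/2 = 66
Σ LCP = 0 + 1 + 0 + 1 + 1 + 1 + 0 + 0 + 0 + 0 + 0 = 4
distinct = 66 − 4 = 62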